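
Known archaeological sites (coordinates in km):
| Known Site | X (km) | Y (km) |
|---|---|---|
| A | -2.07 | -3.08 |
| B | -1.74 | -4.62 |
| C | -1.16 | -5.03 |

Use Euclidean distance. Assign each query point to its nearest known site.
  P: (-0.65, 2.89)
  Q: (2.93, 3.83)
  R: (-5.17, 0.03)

P→A; Q→A; R→A

P at (-0.65, 2.89):
  A: √((-1.42)² + (-5.97)²) = √(2.0164 + 35.6409) = 6.14 km
  B: √((-1.09)² + (-7.51)²) = √(1.1881 + 56.4001) = 7.59 km
  C: √((-0.51)² + (-7.92)²) = √(0.2601 + 62.7264) = 7.94 km
  → nearest: A (6.14 km)
Q at (2.93, 3.83):
  A: √((-5.00)² + (-6.91)²) = √(25.0000 + 47.7481) = 8.53 km
  B: √((-4.67)² + (-8.45)²) = √(21.8089 + 71.4025) = 9.65 km
  C: √((-4.09)² + (-8.86)²) = √(16.7281 + 78.4996) = 9.76 km
  → nearest: A (8.53 km)
R at (-5.17, 0.03):
  A: √((3.10)² + (-3.11)²) = √(9.6100 + 9.6721) = 4.39 km
  B: √((3.43)² + (-4.65)²) = √(11.7649 + 21.6225) = 5.78 km
  C: √((4.01)² + (-5.06)²) = √(16.0801 + 25.6036) = 6.46 km
  → nearest: A (4.39 km)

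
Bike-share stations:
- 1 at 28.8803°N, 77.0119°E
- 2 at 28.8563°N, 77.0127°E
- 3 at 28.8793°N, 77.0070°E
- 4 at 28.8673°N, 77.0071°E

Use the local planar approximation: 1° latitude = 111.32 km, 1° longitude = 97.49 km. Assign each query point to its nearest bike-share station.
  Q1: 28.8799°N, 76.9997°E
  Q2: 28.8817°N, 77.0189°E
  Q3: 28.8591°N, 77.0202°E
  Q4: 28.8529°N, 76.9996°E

Q1→3; Q2→1; Q3→2; Q4→2

Q1 at 28.8799°N, 76.9997°E:
  1: √((0.0004·111.32)² + (0.0122·97.49)²) = √(0.001983 + 1.414620) = 1.1902 km
  2: √((-0.0236·111.32)² + (0.0130·97.49)²) = √(6.901928 + 1.606227) = 2.9169 km
  3: √((-0.0006·111.32)² + (0.0073·97.49)²) = √(0.004461 + 0.506484) = 0.7148 km
  4: √((-0.0126·111.32)² + (0.0074·97.49)²) = √(1.967377 + 0.520455) = 1.5773 km
  → nearest: 3 (0.7148 km)
Q2 at 28.8817°N, 77.0189°E:
  1: √((-0.0014·111.32)² + (-0.0070·97.49)²) = √(0.024289 + 0.465711) = 0.7000 km
  2: √((-0.0254·111.32)² + (-0.0062·97.49)²) = √(7.994915 + 0.365345) = 2.8914 km
  3: √((-0.0024·111.32)² + (-0.0119·97.49)²) = √(0.071379 + 1.345904) = 1.1905 km
  4: √((-0.0144·111.32)² + (-0.0118·97.49)²) = √(2.569635 + 1.323379) = 1.9731 km
  → nearest: 1 (0.7000 km)
Q3 at 28.8591°N, 77.0202°E:
  1: √((0.0212·111.32)² + (-0.0083·97.49)²) = √(5.569524 + 0.654751) = 2.4948 km
  2: √((-0.0028·111.32)² + (-0.0075·97.49)²) = √(0.097154 + 0.534617) = 0.7948 km
  3: √((0.0202·111.32)² + (-0.0132·97.49)²) = √(5.056490 + 1.656029) = 2.5909 km
  4: √((0.0082·111.32)² + (-0.0131·97.49)²) = √(0.833248 + 1.631033) = 1.5698 km
  → nearest: 2 (0.7948 km)
Q4 at 28.8529°N, 76.9996°E:
  1: √((0.0274·111.32)² + (0.0123·97.49)²) = √(9.303525 + 1.437906) = 3.2774 km
  2: √((0.0034·111.32)² + (0.0131·97.49)²) = √(0.143253 + 1.631033) = 1.3320 km
  3: √((0.0264·111.32)² + (0.0074·97.49)²) = √(8.636828 + 0.520455) = 3.0261 km
  4: √((0.0144·111.32)² + (0.0075·97.49)²) = √(2.569635 + 0.534617) = 1.7619 km
  → nearest: 2 (1.3320 km)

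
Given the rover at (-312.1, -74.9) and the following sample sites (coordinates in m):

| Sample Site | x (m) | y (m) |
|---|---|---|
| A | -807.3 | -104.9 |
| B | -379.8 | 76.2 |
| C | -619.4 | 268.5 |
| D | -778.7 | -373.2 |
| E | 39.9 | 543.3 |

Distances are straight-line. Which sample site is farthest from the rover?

E

Distances from (-312.1, -74.9):
A: √((-495.2)² + (-30.0)²) = √(245223.040 + 900.000) = 496.1 m
B: √((-67.7)² + (151.1)²) = √(4583.290 + 22831.210) = 165.6 m
C: √((-307.3)² + (343.4)²) = √(94433.290 + 117923.560) = 460.8 m
D: √((-466.6)² + (-298.3)²) = √(217715.560 + 88982.890) = 553.8 m
E: √((352.0)² + (618.2)²) = √(123904.000 + 382171.240) = 711.4 m
Maximum: E at 711.4 m.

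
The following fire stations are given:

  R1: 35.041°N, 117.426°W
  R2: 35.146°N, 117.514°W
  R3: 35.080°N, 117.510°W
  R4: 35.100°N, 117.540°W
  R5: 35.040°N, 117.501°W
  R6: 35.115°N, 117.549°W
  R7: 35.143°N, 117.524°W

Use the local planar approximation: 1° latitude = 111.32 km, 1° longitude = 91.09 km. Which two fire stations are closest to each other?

Pairwise distances:
R1–R2: 14.173 km
R1–R3: 8.797 km
R1–R4: 12.287 km
R1–R5: 6.833 km
R1–R6: 13.906 km
R1–R7: 14.444 km
R2–R3: 7.356 km
R2–R4: 5.642 km
R2–R5: 11.859 km
R2–R6: 4.698 km
R2–R7: 0.970 km
R3–R4: 3.525 km
R3–R5: 4.528 km
R3–R6: 5.273 km
R3–R7: 7.128 km
R4–R5: 7.565 km
R4–R6: 1.860 km
R4–R7: 5.004 km
R5–R6: 9.425 km
R5–R7: 11.656 km
R6–R7: 3.860 km
Closest pair: R2–R7 at 0.970 km.

R2 and R7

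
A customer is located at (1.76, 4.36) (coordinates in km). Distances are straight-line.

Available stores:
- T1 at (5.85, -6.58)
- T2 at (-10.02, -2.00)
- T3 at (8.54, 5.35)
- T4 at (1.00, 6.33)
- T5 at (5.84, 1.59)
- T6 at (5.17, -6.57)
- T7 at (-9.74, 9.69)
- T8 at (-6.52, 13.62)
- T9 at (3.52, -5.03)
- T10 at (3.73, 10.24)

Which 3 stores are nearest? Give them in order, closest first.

Distances from (1.76, 4.36):
T1: 11.68 km
T2: 13.39 km
T3: 6.85 km
T4: 2.11 km
T5: 4.93 km
T6: 11.45 km
T7: 12.68 km
T8: 12.42 km
T9: 9.55 km
T10: 6.20 km
Sorted: T4 (2.11 km) < T5 (4.93 km) < T10 (6.20 km) < T3 (6.85 km) < T9 (9.55 km) < …

T4, T5, T10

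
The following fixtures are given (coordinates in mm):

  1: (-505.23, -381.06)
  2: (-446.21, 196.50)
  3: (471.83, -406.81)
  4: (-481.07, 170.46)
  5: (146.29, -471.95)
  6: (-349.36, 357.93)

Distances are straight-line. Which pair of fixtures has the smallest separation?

2 and 4

Pairwise distances:
1–2: 580.57 mm
1–3: 977.40 mm
1–4: 552.05 mm
1–5: 657.83 mm
1–6: 755.25 mm
2–3: 1098.54 mm
2–4: 43.51 mm
2–5: 893.24 mm
2–6: 188.25 mm
3–4: 1114.12 mm
3–5: 331.99 mm
3–6: 1122.13 mm
4–5: 897.93 mm
4–6: 229.11 mm
5–6: 966.63 mm
Closest pair: 2–4 at 43.51 mm.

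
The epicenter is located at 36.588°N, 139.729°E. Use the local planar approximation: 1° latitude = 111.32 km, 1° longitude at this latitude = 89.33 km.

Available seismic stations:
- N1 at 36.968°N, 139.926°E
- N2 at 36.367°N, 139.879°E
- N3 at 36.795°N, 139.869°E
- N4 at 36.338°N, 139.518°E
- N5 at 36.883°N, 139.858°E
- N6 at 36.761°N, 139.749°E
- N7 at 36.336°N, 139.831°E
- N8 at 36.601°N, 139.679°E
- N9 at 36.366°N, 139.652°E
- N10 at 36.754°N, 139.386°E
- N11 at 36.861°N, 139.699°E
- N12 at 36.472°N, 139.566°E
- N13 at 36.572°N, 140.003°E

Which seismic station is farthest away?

N1

Distances from 36.588°N, 139.729°E:
N1: √((0.380·111.32)² + (0.197·89.33)²) = √(1789.42536 + 309.68996) = 45.816 km
N2: √((-0.221·111.32)² + (0.150·89.33)²) = √(605.24463 + 179.54660) = 28.014 km
N3: √((0.207·111.32)² + (0.140·89.33)²) = √(530.99091 + 156.40504) = 26.218 km
N4: √((-0.250·111.32)² + (-0.211·89.33)²) = √(774.50890 + 355.27085) = 33.612 km
N5: √((0.295·111.32)² + (0.129·89.33)²) = √(1078.42619 + 132.79267) = 34.803 km
N6: √((0.173·111.32)² + (0.020·89.33)²) = √(370.88443 + 3.19194) = 19.341 km
N7: √((-0.252·111.32)² + (0.102·89.33)²) = √(786.95061 + 83.02235) = 29.495 km
N8: √((0.013·111.32)² + (-0.050·89.33)²) = √(2.09427 + 19.94962) = 4.695 km
N9: √((-0.222·111.32)² + (-0.077·89.33)²) = √(610.73435 + 47.31252) = 25.652 km
N10: √((0.166·111.32)² + (-0.343·89.33)²) = √(341.47788 + 938.82124) = 35.781 km
N11: √((0.273·111.32)² + (-0.030·89.33)²) = √(923.57398 + 7.18186) = 30.508 km
N12: √((-0.116·111.32)² + (-0.163·89.33)²) = √(166.74867 + 212.01661) = 19.462 km
N13: √((-0.016·111.32)² + (0.274·89.33)²) = √(3.17239 + 599.09514) = 24.541 km
Maximum: N1 at 45.816 km.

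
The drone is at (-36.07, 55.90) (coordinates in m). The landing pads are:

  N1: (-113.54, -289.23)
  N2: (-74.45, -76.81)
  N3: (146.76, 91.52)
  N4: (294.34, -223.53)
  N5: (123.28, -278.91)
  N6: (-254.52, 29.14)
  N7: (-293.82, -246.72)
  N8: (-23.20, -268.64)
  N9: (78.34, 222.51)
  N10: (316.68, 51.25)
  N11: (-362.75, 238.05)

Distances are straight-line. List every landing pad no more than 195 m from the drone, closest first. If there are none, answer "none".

Distances from (-36.07, 55.90):
N1: √((-77.47)² + (-345.13)²) = √(6001.6009 + 119114.7169) = 353.72 m
N2: √((-38.38)² + (-132.71)²) = √(1473.0244 + 17611.9441) = 138.15 m
N3: √((182.83)² + (35.62)²) = √(33426.8089 + 1268.7844) = 186.27 m
N4: √((330.41)² + (-279.43)²) = √(109170.7681 + 78081.1249) = 432.73 m
N5: √((159.35)² + (-334.81)²) = √(25392.4225 + 112097.7361) = 370.80 m
N6: √((-218.45)² + (-26.76)²) = √(47720.4025 + 716.0976) = 220.08 m
N7: √((-257.75)² + (-302.62)²) = √(66435.0625 + 91578.8644) = 397.51 m
N8: √((12.87)² + (-324.54)²) = √(165.6369 + 105326.2116) = 324.80 m
N9: √((114.41)² + (166.61)²) = √(13089.6481 + 27758.8921) = 202.11 m
N10: √((352.75)² + (-4.65)²) = √(124432.5625 + 21.6225) = 352.78 m
N11: √((-326.68)² + (182.15)²) = √(106719.8224 + 33178.6225) = 374.03 m
Threshold 195 m: N2 (138.15 m), N3 (186.27 m) are within range.

N2, N3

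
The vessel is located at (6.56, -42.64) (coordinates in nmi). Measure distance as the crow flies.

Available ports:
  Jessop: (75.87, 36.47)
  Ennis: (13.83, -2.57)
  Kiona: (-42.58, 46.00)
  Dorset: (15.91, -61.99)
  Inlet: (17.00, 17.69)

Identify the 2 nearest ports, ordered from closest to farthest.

Dorset, Ennis

Distances from (6.56, -42.64):
Jessop: √((69.31)² + (79.11)²) = √(4803.8761 + 6258.3921) = 105.18 nmi
Ennis: √((7.27)² + (40.07)²) = √(52.8529 + 1605.6049) = 40.72 nmi
Kiona: √((-49.14)² + (88.64)²) = √(2414.7396 + 7857.0496) = 101.35 nmi
Dorset: √((9.35)² + (-19.35)²) = √(87.4225 + 374.4225) = 21.49 nmi
Inlet: √((10.44)² + (60.33)²) = √(108.9936 + 3639.7089) = 61.23 nmi
Sorted: Dorset (21.49 nmi) < Ennis (40.72 nmi) < Inlet (61.23 nmi) < Kiona (101.35 nmi) < …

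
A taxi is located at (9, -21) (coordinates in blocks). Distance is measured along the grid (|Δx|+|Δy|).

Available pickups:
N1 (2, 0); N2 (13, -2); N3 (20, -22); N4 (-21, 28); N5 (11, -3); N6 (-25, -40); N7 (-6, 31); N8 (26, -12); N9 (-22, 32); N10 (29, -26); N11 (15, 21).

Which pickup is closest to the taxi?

Distances from (9, -21):
N1: 28 blocks
N2: 23 blocks
N3: 12 blocks
N4: 79 blocks
N5: 20 blocks
N6: 53 blocks
N7: 67 blocks
N8: 26 blocks
N9: 84 blocks
N10: 25 blocks
N11: 48 blocks
Minimum: N3 at 12 blocks.

N3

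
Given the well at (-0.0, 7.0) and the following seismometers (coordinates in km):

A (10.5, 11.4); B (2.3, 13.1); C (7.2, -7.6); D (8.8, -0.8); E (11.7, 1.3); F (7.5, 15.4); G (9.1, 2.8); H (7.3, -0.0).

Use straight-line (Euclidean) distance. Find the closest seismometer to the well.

Distances from (-0.0, 7.0):
A: √((10.5)² + (4.4)²) = √(110.250 + 19.360) = 11.4 km
B: √((2.3)² + (6.1)²) = √(5.290 + 37.210) = 6.5 km
C: √((7.2)² + (-14.6)²) = √(51.840 + 213.160) = 16.3 km
D: √((8.8)² + (-7.8)²) = √(77.440 + 60.840) = 11.8 km
E: √((11.7)² + (-5.7)²) = √(136.890 + 32.490) = 13.0 km
F: √((7.5)² + (8.4)²) = √(56.250 + 70.560) = 11.3 km
G: √((9.1)² + (-4.2)²) = √(82.810 + 17.640) = 10.0 km
H: √((7.3)² + (-7.0)²) = √(53.290 + 49.000) = 10.1 km
Minimum: B at 6.5 km.

B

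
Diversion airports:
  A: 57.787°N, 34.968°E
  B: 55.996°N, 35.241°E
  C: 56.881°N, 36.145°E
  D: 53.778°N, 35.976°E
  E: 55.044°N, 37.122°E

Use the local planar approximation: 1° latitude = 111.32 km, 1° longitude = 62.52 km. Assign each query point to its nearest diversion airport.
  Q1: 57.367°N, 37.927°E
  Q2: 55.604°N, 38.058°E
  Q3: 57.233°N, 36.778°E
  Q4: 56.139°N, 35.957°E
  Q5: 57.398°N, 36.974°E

Q1 at 57.367°N, 37.927°E:
  A: 190.813 km
  B: 226.920 km
  C: 123.852 km
  D: 417.733 km
  E: 263.448 km
  → nearest: C (123.852 km)
Q2 at 55.604°N, 38.058°E:
  A: 310.444 km
  B: 181.444 km
  C: 185.776 km
  D: 241.376 km
  E: 85.502 km
  → nearest: E (85.502 km)
Q3 at 57.233°N, 36.778°E:
  A: 128.875 km
  B: 167.917 km
  C: 55.692 km
  D: 387.865 km
  E: 244.627 km
  → nearest: C (55.692 km)
Q4 at 56.139°N, 35.957°E:
  A: 193.595 km
  B: 47.511 km
  C: 83.432 km
  D: 262.829 km
  E: 141.998 km
  → nearest: B (47.511 km)
Q5 at 57.398°N, 36.974°E:
  A: 132.681 km
  B: 189.993 km
  C: 77.450 km
  D: 407.780 km
  E: 262.211 km
  → nearest: C (77.450 km)

Q1→C; Q2→E; Q3→C; Q4→B; Q5→C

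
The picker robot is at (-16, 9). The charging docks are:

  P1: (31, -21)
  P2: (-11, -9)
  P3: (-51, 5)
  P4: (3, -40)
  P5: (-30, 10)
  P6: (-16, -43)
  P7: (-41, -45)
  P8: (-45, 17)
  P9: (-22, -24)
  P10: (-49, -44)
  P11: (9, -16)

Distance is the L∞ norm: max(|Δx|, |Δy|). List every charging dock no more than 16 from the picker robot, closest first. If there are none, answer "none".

P5

Distances from (-16, 9):
P1: 47
P2: 18
P3: 35
P4: 49
P5: 14
P6: 52
P7: 54
P8: 29
P9: 33
P10: 53
P11: 25
Threshold 16: P5 (14) is within range.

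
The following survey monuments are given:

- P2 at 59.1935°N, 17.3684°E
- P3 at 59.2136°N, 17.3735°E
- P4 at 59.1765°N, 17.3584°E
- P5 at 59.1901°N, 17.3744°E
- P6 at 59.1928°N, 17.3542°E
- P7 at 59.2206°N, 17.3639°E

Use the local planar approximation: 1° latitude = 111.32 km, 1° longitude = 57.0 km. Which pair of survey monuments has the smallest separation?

Pairwise distances:
P2–P3: 2.2563 km
P2–P4: 1.9764 km
P2–P5: 0.5101 km
P2–P6: 0.8131 km
P2–P7: 3.0277 km
P3–P4: 4.2187 km
P3–P5: 2.6165 km
P3–P6: 2.5635 km
P3–P7: 0.9522 km
P4–P5: 1.7674 km
P4–P6: 1.8302 km
P4–P7: 4.9192 km
P5–P6: 1.1900 km
P5–P7: 3.4476 km
P6–P7: 3.1437 km
Closest pair: P2–P5 at 0.5101 km.

P2 and P5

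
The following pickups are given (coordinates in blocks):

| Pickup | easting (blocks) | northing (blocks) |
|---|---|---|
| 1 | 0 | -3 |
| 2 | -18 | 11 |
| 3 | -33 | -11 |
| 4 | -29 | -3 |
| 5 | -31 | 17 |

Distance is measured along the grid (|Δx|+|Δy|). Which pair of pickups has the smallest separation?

Pairwise distances:
1–2: |-18| + |14| = 18 + 14 = 32 blocks
1–3: |-33| + |-8| = 33 + 8 = 41 blocks
1–4: |-29| + |0| = 29 + 0 = 29 blocks
1–5: |-31| + |20| = 31 + 20 = 51 blocks
2–3: |-15| + |-22| = 15 + 22 = 37 blocks
2–4: |-11| + |-14| = 11 + 14 = 25 blocks
2–5: |-13| + |6| = 13 + 6 = 19 blocks
3–4: |4| + |8| = 4 + 8 = 12 blocks
3–5: |2| + |28| = 2 + 28 = 30 blocks
4–5: |-2| + |20| = 2 + 20 = 22 blocks
Closest pair: 3–4 at 12 blocks.

3 and 4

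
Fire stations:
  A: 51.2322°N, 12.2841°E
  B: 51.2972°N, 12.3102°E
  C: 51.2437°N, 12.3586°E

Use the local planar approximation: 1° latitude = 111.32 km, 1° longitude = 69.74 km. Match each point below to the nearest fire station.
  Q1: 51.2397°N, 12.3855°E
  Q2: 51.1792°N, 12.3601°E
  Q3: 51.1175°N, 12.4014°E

Q1→C; Q2→C; Q3→C

Q1 at 51.2397°N, 12.3855°E:
  A: 7.1208 km
  B: 8.2794 km
  C: 1.9281 km
  → nearest: C (1.9281 km)
Q2 at 51.1792°N, 12.3601°E:
  A: 7.9311 km
  B: 13.5889 km
  C: 7.1809 km
  → nearest: C (7.1809 km)
Q3 at 51.1175°N, 12.4014°E:
  A: 15.1642 km
  B: 20.9910 km
  C: 14.3622 km
  → nearest: C (14.3622 km)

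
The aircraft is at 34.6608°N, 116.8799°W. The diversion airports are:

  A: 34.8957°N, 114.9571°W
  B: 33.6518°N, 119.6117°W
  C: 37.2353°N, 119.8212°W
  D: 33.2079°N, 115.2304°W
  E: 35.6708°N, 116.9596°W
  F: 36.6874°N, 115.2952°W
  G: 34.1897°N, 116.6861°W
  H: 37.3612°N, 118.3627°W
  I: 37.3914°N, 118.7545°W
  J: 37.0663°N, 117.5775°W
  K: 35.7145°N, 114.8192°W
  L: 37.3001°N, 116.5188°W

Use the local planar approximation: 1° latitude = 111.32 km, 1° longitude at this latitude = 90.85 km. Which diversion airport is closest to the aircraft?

Distances from 34.6608°N, 116.8799°W:
A: 176.6327 km
B: 272.4179 km
C: 391.8427 km
D: 220.4902 km
E: 112.6661 km
F: 267.6252 km
G: 55.3195 km
H: 329.4130 km
I: 348.4288 km
J: 275.1780 km
K: 220.9255 km
L: 295.6327 km
Minimum: G at 55.3195 km.

G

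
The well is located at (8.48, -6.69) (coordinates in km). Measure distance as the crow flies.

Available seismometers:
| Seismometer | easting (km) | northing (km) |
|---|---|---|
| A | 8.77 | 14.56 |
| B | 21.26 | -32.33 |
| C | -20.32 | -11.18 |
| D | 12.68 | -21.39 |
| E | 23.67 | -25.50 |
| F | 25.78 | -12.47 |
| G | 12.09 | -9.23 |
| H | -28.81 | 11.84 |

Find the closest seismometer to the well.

Distances from (8.48, -6.69):
A: √((0.29)² + (21.25)²) = √(0.0841 + 451.5625) = 21.25 km
B: √((12.78)² + (-25.64)²) = √(163.3284 + 657.4096) = 28.65 km
C: √((-28.80)² + (-4.49)²) = √(829.4400 + 20.1601) = 29.15 km
D: √((4.20)² + (-14.70)²) = √(17.6400 + 216.0900) = 15.29 km
E: √((15.19)² + (-18.81)²) = √(230.7361 + 353.8161) = 24.18 km
F: √((17.30)² + (-5.78)²) = √(299.2900 + 33.4084) = 18.24 km
G: √((3.61)² + (-2.54)²) = √(13.0321 + 6.4516) = 4.41 km
H: √((-37.29)² + (18.53)²) = √(1390.5441 + 343.3609) = 41.64 km
Minimum: G at 4.41 km.

G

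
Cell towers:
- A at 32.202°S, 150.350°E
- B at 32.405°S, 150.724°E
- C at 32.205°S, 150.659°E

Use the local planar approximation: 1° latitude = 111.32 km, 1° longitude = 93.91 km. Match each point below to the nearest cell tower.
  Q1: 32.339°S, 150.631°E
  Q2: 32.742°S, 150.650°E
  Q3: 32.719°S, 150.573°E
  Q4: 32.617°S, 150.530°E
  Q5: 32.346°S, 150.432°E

Q1→B; Q2→B; Q3→B; Q4→B; Q5→A

Q1 at 32.339°S, 150.631°E:
  A: √((0.137·111.32)² + (-0.281·93.91)²) = √(232.58812 + 696.36402) = 30.479 km
  B: √((-0.066·111.32)² + (0.093·93.91)²) = √(53.98017 + 76.27629) = 11.413 km
  C: √((0.134·111.32)² + (0.028·93.91)²) = √(222.51331 + 6.91417) = 15.147 km
  → nearest: B (11.413 km)
Q2 at 32.742°S, 150.650°E:
  A: √((0.540·111.32)² + (-0.300·93.91)²) = √(3613.54872 + 793.71793) = 66.387 km
  B: √((0.337·111.32)² + (0.074·93.91)²) = √(1407.36322 + 48.29333) = 38.153 km
  C: √((0.537·111.32)² + (0.009·93.91)²) = √(3573.50971 + 0.71435) = 59.785 km
  → nearest: B (38.153 km)
Q3 at 32.719°S, 150.573°E:
  A: √((0.517·111.32)² + (-0.223·93.91)²) = √(3312.28335 + 438.56443) = 61.244 km
  B: √((0.314·111.32)² + (0.151·93.91)²) = √(1221.81567 + 201.08403) = 37.721 km
  C: √((0.514·111.32)² + (0.086·93.91)²) = √(3273.95445 + 65.22598) = 57.786 km
  → nearest: B (37.721 km)
Q4 at 32.617°S, 150.530°E:
  A: √((0.415·111.32)² + (-0.180·93.91)²) = √(2134.23672 + 285.73845) = 49.193 km
  B: √((0.212·111.32)² + (0.194·93.91)²) = √(556.95245 + 331.91520) = 29.814 km
  C: √((0.412·111.32)² + (0.129·93.91)²) = √(2103.49182 + 146.75845) = 47.437 km
  → nearest: B (29.814 km)
Q5 at 32.346°S, 150.432°E:
  A: √((0.144·111.32)² + (-0.082·93.91)²) = √(256.96346 + 59.29955) = 17.784 km
  B: √((-0.059·111.32)² + (0.292·93.91)²) = √(43.13705 + 751.95073) = 28.197 km
  C: √((0.141·111.32)² + (0.227·93.91)²) = √(246.36818 + 454.43879) = 26.473 km
  → nearest: A (17.784 km)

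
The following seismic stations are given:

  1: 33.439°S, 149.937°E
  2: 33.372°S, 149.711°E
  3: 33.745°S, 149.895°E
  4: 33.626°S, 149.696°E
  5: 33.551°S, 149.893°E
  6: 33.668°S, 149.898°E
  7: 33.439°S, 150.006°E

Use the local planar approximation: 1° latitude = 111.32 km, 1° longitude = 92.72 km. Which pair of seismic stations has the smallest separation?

Pairwise distances:
1–7: 6.398 km
3–6: 8.576 km
5–6: 13.033 km
1–5: 13.118 km
5–7: 16.286 km
4–6: 19.304 km
4–5: 20.083 km
3–5: 21.597 km
1–2: 22.242 km
3–4: 22.714 km
1–6: 25.747 km
2–5: 26.112 km
6–7: 27.389 km
2–4: 28.309 km
2–7: 28.351 km
1–4: 30.540 km
1–3: 34.286 km
4–7: 35.490 km
3–7: 35.585 km
2–6: 37.234 km
2–3: 44.891 km
Closest pair: 1–7 at 6.398 km.

1 and 7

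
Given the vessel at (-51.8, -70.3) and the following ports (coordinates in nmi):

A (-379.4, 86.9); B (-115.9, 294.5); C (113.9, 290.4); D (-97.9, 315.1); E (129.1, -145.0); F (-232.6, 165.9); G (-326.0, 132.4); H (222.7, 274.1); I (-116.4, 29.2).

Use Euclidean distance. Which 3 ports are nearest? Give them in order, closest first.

I, E, F

Distances from (-51.8, -70.3):
A: √((-327.6)² + (157.2)²) = √(107321.760 + 24711.840) = 363.4 nmi
B: √((-64.1)² + (364.8)²) = √(4108.810 + 133079.040) = 370.4 nmi
C: √((165.7)² + (360.7)²) = √(27456.490 + 130104.490) = 396.9 nmi
D: √((-46.1)² + (385.4)²) = √(2125.210 + 148533.160) = 388.1 nmi
E: √((180.9)² + (-74.7)²) = √(32724.810 + 5580.090) = 195.7 nmi
F: √((-180.8)² + (236.2)²) = √(32688.640 + 55790.440) = 297.5 nmi
G: √((-274.2)² + (202.7)²) = √(75185.640 + 41087.290) = 341.0 nmi
H: √((274.5)² + (344.4)²) = √(75350.250 + 118611.360) = 440.4 nmi
I: √((-64.6)² + (99.5)²) = √(4173.160 + 9900.250) = 118.6 nmi
Sorted: I (118.6 nmi) < E (195.7 nmi) < F (297.5 nmi) < G (341.0 nmi) < A (363.4 nmi) < …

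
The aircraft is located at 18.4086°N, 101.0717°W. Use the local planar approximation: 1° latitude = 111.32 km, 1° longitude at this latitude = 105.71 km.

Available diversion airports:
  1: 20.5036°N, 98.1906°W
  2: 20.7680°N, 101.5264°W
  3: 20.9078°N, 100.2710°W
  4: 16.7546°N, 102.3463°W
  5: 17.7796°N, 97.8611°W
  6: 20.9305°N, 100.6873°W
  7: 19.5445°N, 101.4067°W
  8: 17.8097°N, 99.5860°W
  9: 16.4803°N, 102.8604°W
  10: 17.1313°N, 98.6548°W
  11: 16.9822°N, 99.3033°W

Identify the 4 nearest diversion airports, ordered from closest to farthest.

7, 8, 4, 11

Distances from 18.4086°N, 101.0717°W:
1: 383.5973 km
2: 267.0104 km
3: 290.8016 km
4: 228.1572 km
5: 346.5402 km
6: 283.6635 km
7: 131.3136 km
8: 170.6182 km
9: 286.0608 km
10: 292.3921 km
11: 245.2731 km
Sorted: 7 (131.3136 km) < 8 (170.6182 km) < 4 (228.1572 km) < 11 (245.2731 km) < 2 (267.0104 km) < 6 (283.6635 km) < …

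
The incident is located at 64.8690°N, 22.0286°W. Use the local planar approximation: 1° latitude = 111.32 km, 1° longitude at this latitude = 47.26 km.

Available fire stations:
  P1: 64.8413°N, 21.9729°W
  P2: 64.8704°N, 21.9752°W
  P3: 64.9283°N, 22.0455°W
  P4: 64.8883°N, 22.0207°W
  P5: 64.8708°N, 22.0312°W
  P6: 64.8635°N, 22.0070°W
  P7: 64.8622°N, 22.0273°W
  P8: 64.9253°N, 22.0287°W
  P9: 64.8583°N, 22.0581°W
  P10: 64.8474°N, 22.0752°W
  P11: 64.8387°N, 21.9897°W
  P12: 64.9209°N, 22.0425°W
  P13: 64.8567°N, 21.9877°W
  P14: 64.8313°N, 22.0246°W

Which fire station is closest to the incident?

Distances from 64.8690°N, 22.0286°W:
P1: √((-0.0277·111.32)² + (0.0557·47.26)²) = √(9.508367 + 6.929435) = 4.0544 km
P2: √((0.0014·111.32)² + (0.0534·47.26)²) = √(0.024289 + 6.368981) = 2.5285 km
P3: √((0.0593·111.32)² + (-0.0169·47.26)²) = √(43.576845 + 0.637912) = 6.6494 km
P4: √((0.0193·111.32)² + (0.0079·47.26)²) = √(4.615949 + 0.139393) = 2.1807 km
P5: √((0.0018·111.32)² + (-0.0026·47.26)²) = √(0.040151 + 0.015099) = 0.2351 km
P6: √((-0.0055·111.32)² + (0.0216·47.26)²) = √(0.374862 + 1.042065) = 1.1903 km
P7: √((-0.0068·111.32)² + (0.0013·47.26)²) = √(0.573013 + 0.003775) = 0.7595 km
P8: √((0.0563·111.32)² + (-0.0001·47.26)²) = √(39.279250 + 0.000022) = 6.2673 km
P9: √((-0.0107·111.32)² + (-0.0295·47.26)²) = √(1.418776 + 1.943710) = 1.8337 km
P10: √((-0.0216·111.32)² + (-0.0466·47.26)²) = √(5.781678 + 4.850196) = 3.2607 km
P11: √((-0.0303·111.32)² + (0.0389·47.26)²) = √(11.377102 + 3.379766) = 3.8415 km
P12: √((0.0519·111.32)² + (-0.0139·47.26)²) = √(33.379599 + 0.431536) = 5.8147 km
P13: √((-0.0123·111.32)² + (0.0409·47.26)²) = √(1.874807 + 3.736234) = 2.3688 km
P14: √((-0.0377·111.32)² + (0.0040·47.26)²) = √(17.612828 + 0.035736) = 4.2010 km
Minimum: P5 at 0.2351 km.

P5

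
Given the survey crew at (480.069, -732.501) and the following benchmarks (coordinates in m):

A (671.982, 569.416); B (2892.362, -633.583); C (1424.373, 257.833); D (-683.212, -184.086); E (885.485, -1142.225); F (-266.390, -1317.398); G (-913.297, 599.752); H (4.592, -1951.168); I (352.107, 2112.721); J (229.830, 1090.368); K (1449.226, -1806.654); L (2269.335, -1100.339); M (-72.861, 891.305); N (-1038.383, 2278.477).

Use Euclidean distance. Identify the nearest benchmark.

Distances from (480.069, -732.501):
A: √((191.913)² + (1301.917)²) = √(36830.59957 + 1694987.87489) = 1315.986 m
B: √((2412.293)² + (98.918)²) = √(5819157.51785 + 9784.77072) = 2414.320 m
C: √((944.304)² + (990.334)²) = √(891710.04442 + 980761.43156) = 1368.383 m
D: √((-1163.281)² + (548.415)²) = √(1353222.68496 + 300759.01222) = 1286.072 m
E: √((405.416)² + (-409.724)²) = √(164362.13306 + 167873.75618) = 576.399 m
F: √((-746.459)² + (-584.897)²) = √(557201.03868 + 342104.50061) = 948.317 m
G: √((-1393.366)² + (1332.253)²) = √(1941468.80996 + 1774898.05601) = 1927.788 m
H: √((-475.477)² + (-1218.667)²) = √(226078.37753 + 1485149.25689) = 1308.139 m
I: √((-127.962)² + (2845.222)²) = √(16374.27344 + 8095288.22928) = 2848.098 m
J: √((-250.239)² + (1822.869)²) = √(62619.55712 + 3322851.39116) = 1839.965 m
K: √((969.157)² + (-1074.153)²) = √(939265.29065 + 1153804.66741) = 1446.745 m
L: √((1789.266)² + (-367.838)²) = √(3201472.81876 + 135304.79424) = 1826.685 m
M: √((-552.930)² + (1623.806)²) = √(305731.58490 + 2636745.92564) = 1715.365 m
N: √((-1518.452)² + (3010.978)²) = √(2305696.47630 + 9065988.51648) = 3372.193 m
Minimum: E at 576.399 m.

E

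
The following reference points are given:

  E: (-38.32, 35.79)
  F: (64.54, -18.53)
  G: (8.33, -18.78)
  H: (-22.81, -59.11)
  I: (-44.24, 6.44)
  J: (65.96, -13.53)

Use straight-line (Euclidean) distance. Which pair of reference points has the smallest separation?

Pairwise distances:
F–J: 5.20
E–I: 29.94
G–H: 50.95
F–G: 56.21
G–J: 57.87
G–I: 58.31
H–I: 68.96
E–G: 71.79
E–H: 96.16
F–H: 96.32
H–J: 99.79
F–I: 111.61
I–J: 111.99
E–J: 115.36
E–F: 116.32
Closest pair: F–J at 5.20.

F and J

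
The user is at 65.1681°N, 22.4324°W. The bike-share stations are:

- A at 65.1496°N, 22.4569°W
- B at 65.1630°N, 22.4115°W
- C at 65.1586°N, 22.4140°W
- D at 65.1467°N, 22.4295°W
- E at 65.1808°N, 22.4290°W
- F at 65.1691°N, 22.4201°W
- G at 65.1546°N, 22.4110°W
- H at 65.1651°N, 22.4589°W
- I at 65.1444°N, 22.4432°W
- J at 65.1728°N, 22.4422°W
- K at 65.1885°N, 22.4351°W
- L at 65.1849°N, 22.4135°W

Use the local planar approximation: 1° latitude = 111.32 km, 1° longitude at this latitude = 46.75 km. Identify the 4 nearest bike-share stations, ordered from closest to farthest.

Distances from 65.1681°N, 22.4324°W:
A: 2.3565 km
B: 1.1300 km
C: 1.3632 km
D: 2.3861 km
E: 1.4227 km
F: 0.5857 km
G: 1.8054 km
H: 1.2831 km
I: 2.6862 km
J: 0.6954 km
K: 2.2744 km
L: 2.0684 km
Sorted: F (0.5857 km) < J (0.6954 km) < B (1.1300 km) < H (1.2831 km) < C (1.3632 km) < E (1.4227 km) < …

F, J, B, H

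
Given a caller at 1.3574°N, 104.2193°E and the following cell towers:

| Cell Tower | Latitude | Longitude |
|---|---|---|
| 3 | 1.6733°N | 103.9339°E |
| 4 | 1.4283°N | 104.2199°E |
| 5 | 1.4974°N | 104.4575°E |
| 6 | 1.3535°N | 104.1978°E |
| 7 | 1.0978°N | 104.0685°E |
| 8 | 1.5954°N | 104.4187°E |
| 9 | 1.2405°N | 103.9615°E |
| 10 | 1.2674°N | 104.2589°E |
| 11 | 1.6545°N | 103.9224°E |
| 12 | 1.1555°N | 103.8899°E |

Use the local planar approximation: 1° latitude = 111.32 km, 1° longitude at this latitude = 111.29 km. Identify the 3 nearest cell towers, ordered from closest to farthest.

6, 4, 10

Distances from 1.3574°N, 104.2193°E:
3: 47.3865 km
4: 7.8929 km
5: 30.7511 km
6: 2.4318 km
7: 33.4184 km
8: 34.5600 km
9: 31.5039 km
10: 10.9453 km
11: 46.7505 km
12: 43.0003 km
Sorted: 6 (2.4318 km) < 4 (7.8929 km) < 10 (10.9453 km) < 5 (30.7511 km) < 9 (31.5039 km) < …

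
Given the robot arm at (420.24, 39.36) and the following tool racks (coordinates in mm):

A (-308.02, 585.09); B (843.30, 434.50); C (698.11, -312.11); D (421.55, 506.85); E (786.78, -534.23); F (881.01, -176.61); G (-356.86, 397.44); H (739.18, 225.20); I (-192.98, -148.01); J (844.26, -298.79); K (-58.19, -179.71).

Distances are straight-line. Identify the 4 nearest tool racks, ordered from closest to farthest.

H, C, D, F

Distances from (420.24, 39.36):
A: 910.05 mm
B: 578.89 mm
C: 448.04 mm
D: 467.49 mm
E: 680.70 mm
F: 508.87 mm
G: 855.63 mm
H: 369.13 mm
I: 641.21 mm
J: 542.35 mm
K: 526.20 mm
Sorted: H (369.13 mm) < C (448.04 mm) < D (467.49 mm) < F (508.87 mm) < K (526.20 mm) < J (542.35 mm) < …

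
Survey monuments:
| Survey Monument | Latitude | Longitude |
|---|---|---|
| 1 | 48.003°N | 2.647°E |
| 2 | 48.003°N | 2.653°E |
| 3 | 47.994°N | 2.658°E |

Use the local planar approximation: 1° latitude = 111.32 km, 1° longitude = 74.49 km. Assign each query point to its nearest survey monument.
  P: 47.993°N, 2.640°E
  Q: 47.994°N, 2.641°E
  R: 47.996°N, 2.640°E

P at 47.993°N, 2.640°E:
  1: 1.229 km
  2: 1.475 km
  3: 1.345 km
  → nearest: 1 (1.229 km)
Q at 47.994°N, 2.641°E:
  1: 1.097 km
  2: 1.343 km
  3: 1.266 km
  → nearest: 1 (1.097 km)
R at 47.996°N, 2.640°E:
  1: 0.938 km
  2: 1.243 km
  3: 1.359 km
  → nearest: 1 (0.938 km)

P→1; Q→1; R→1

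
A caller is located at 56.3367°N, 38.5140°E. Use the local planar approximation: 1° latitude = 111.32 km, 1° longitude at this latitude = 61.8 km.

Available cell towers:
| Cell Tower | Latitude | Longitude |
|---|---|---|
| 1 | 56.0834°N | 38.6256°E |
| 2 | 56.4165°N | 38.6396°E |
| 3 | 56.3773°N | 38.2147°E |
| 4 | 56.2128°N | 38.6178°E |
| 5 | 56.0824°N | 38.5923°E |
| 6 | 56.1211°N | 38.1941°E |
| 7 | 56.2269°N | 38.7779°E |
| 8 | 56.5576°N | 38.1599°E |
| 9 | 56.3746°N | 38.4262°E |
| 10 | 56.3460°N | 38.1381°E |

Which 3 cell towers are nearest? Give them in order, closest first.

9, 2, 4

Distances from 56.3367°N, 38.5140°E:
1: √((-0.2533·111.32)² + (0.1116·61.8)²) = √(795.090885 + 47.566954) = 29.0286 km
2: √((0.0798·111.32)² + (0.1256·61.8)²) = √(78.913658 + 60.249886) = 11.7968 km
3: √((0.0406·111.32)² + (-0.2993·61.8)²) = √(20.426712 + 342.129391) = 19.0409 km
4: √((-0.1239·111.32)² + (0.1038·61.8)²) = √(190.234380 + 41.150172) = 15.2113 km
5: √((-0.2543·111.32)² + (0.0783·61.8)²) = √(801.381137 + 23.415340) = 28.7193 km
6: √((-0.2156·111.32)² + (-0.3199·61.8)²) = √(576.028416 + 390.845783) = 31.0946 km
7: √((-0.1098·111.32)² + (0.2639·61.8)²) = √(149.400164 + 265.984133) = 20.3810 km
8: √((0.2209·111.32)² + (-0.3541·61.8)²) = √(604.697018 + 478.882320) = 32.9178 km
9: √((0.0379·111.32)² + (-0.0878·61.8)²) = √(17.800197 + 29.441910) = 6.8733 km
10: √((0.0093·111.32)² + (-0.3759·61.8)²) = √(1.071796 + 539.661706) = 23.2537 km
Sorted: 9 (6.8733 km) < 2 (11.7968 km) < 4 (15.2113 km) < 3 (19.0409 km) < 7 (20.3810 km) < …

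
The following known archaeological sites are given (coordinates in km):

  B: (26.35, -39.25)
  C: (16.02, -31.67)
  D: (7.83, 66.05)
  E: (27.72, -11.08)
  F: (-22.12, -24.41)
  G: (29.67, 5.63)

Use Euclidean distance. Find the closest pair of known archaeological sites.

Pairwise distances:
B–C: √((-10.33)² + (7.58)²) = √(106.7089 + 57.4564) = 12.81 km
E–G: √((1.95)² + (16.71)²) = √(3.8025 + 279.2241) = 16.82 km
C–E: √((11.70)² + (20.59)²) = √(136.8900 + 423.9481) = 23.68 km
B–E: √((1.37)² + (28.17)²) = √(1.8769 + 793.5489) = 28.20 km
C–F: √((-38.14)² + (7.26)²) = √(1454.6596 + 52.7076) = 38.82 km
C–G: √((13.65)² + (37.30)²) = √(186.3225 + 1391.2900) = 39.72 km
B–G: √((3.32)² + (44.88)²) = √(11.0224 + 2014.2144) = 45.00 km
B–F: √((-48.47)² + (14.84)²) = √(2349.3409 + 220.2256) = 50.69 km
E–F: √((-49.84)² + (-13.33)²) = √(2484.0256 + 177.6889) = 51.59 km
F–G: √((51.79)² + (30.04)²) = √(2682.2041 + 902.4016) = 59.87 km
D–G: √((21.84)² + (-60.42)²) = √(476.9856 + 3650.5764) = 64.25 km
D–E: √((19.89)² + (-77.13)²) = √(395.6121 + 5949.0369) = 79.65 km
D–F: √((-29.95)² + (-90.46)²) = √(897.0025 + 8183.0116) = 95.29 km
C–D: √((-8.19)² + (97.72)²) = √(67.0761 + 9549.1984) = 98.06 km
B–D: √((-18.52)² + (105.30)²) = √(342.9904 + 11088.0900) = 106.92 km
Closest pair: B–C at 12.81 km.

B and C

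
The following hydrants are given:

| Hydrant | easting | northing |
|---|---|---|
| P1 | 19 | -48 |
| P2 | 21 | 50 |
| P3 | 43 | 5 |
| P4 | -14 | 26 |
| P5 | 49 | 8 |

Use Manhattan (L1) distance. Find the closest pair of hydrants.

P3 and P5

Pairwise distances:
P3–P5: 9
P2–P4: 59
P2–P3: 67
P2–P5: 70
P1–P3: 77
P3–P4: 78
P4–P5: 81
P1–P5: 86
P1–P2: 100
P1–P4: 107
Closest pair: P3–P5 at 9.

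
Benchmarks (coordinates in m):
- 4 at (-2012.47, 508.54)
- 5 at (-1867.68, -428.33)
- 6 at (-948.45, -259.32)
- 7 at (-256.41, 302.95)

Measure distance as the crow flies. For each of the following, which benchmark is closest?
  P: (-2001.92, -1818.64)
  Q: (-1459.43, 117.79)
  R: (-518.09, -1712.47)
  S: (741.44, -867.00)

P→5; Q→6; R→6; S→7

P at (-2001.92, -1818.64):
  4: √((-10.55)² + (2327.18)²) = √(111.3025 + 5415766.7524) = 2327.20 m
  5: √((134.24)² + (1390.31)²) = √(18020.3776 + 1932961.8961) = 1396.78 m
  6: √((1053.47)² + (1559.32)²) = √(1109799.0409 + 2431478.8624) = 1881.83 m
  7: √((1745.51)² + (2121.59)²) = √(3046805.1601 + 4501144.1281) = 2747.35 m
  → nearest: 5 (1396.78 m)
Q at (-1459.43, 117.79):
  4: √((-553.04)² + (390.75)²) = √(305853.2416 + 152685.5625) = 677.15 m
  5: √((-408.25)² + (-546.12)²) = √(166668.0625 + 298247.0544) = 681.85 m
  6: √((510.98)² + (-377.11)²) = √(261100.5604 + 142211.9521) = 635.07 m
  7: √((1203.02)² + (185.16)²) = √(1447257.1204 + 34284.2256) = 1217.19 m
  → nearest: 6 (635.07 m)
R at (-518.09, -1712.47):
  4: √((-1494.38)² + (2221.01)²) = √(2233171.5844 + 4932885.4201) = 2676.95 m
  5: √((-1349.59)² + (1284.14)²) = √(1821393.1681 + 1649015.5396) = 1862.90 m
  6: √((-430.36)² + (1453.15)²) = √(185209.7296 + 2111644.9225) = 1515.54 m
  7: √((261.68)² + (2015.42)²) = √(68476.4224 + 4061917.7764) = 2032.34 m
  → nearest: 6 (1515.54 m)
S at (741.44, -867.00):
  4: √((-2753.91)² + (1375.54)²) = √(7584020.2881 + 1892110.2916) = 3078.33 m
  5: √((-2609.12)² + (438.67)²) = √(6807507.1744 + 192431.3689) = 2645.74 m
  6: √((-1689.89)² + (607.68)²) = √(2855728.2121 + 369274.9824) = 1795.83 m
  7: √((-997.85)² + (1169.95)²) = √(995704.6225 + 1368783.0025) = 1537.69 m
  → nearest: 7 (1537.69 m)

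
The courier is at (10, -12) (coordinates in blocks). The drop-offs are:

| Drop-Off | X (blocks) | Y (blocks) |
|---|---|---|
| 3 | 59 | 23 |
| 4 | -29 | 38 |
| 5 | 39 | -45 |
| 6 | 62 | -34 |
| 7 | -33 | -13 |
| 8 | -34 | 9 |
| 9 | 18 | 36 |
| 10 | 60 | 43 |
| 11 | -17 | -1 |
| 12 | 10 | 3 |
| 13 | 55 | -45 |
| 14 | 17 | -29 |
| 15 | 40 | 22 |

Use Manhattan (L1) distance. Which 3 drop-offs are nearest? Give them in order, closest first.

12, 14, 11

Distances from (10, -12):
3: 84 blocks
4: 89 blocks
5: 62 blocks
6: 74 blocks
7: 44 blocks
8: 65 blocks
9: 56 blocks
10: 105 blocks
11: 38 blocks
12: 15 blocks
13: 78 blocks
14: 24 blocks
15: 64 blocks
Sorted: 12 (15 blocks) < 14 (24 blocks) < 11 (38 blocks) < 7 (44 blocks) < 9 (56 blocks) < …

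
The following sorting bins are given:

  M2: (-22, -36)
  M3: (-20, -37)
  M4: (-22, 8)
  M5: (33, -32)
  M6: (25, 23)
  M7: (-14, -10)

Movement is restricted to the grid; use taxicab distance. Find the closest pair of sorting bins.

M2 and M3

Pairwise distances:
M2–M3: 3
M2–M4: 44
M2–M5: 59
M2–M6: 106
M2–M7: 34
M3–M4: 47
M3–M5: 58
M3–M6: 105
M3–M7: 33
M4–M5: 95
M4–M6: 62
M4–M7: 26
M5–M6: 63
M5–M7: 69
M6–M7: 72
Closest pair: M2–M3 at 3.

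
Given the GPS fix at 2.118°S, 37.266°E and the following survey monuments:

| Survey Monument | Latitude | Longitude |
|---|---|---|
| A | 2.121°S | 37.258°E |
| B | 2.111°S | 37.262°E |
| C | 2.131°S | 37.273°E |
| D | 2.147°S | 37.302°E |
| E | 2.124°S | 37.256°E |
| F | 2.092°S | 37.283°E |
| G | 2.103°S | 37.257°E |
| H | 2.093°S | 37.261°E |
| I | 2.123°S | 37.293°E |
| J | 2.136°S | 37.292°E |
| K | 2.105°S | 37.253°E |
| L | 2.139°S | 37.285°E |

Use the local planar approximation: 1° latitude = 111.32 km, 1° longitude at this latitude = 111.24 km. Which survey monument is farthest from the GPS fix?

Distances from 2.118°S, 37.266°E:
A: 0.951 km
B: 0.897 km
C: 1.643 km
D: 5.144 km
E: 1.298 km
F: 3.457 km
G: 1.947 km
H: 2.838 km
I: 3.055 km
J: 3.519 km
K: 2.046 km
L: 3.152 km
Maximum: D at 5.144 km.

D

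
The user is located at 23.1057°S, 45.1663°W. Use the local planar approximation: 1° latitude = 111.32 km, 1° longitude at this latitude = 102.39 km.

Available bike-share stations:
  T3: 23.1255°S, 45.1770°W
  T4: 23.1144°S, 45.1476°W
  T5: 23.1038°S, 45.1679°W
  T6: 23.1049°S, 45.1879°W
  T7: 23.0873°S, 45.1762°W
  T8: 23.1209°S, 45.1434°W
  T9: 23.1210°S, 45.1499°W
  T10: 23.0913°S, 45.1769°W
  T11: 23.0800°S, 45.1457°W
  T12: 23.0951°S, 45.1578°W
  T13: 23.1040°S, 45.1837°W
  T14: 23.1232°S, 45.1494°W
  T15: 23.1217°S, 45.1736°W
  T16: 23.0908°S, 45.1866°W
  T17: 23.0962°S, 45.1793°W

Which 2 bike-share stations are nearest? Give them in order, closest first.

Distances from 23.1057°S, 45.1663°W:
T3: √((-0.0198·111.32)² + (-0.0107·102.39)²) = √(4.858216 + 1.200280) = 2.4614 km
T4: √((-0.0087·111.32)² + (0.0187·102.39)²) = √(0.937961 + 3.666049) = 2.1457 km
T5: √((0.0019·111.32)² + (-0.0016·102.39)²) = √(0.044736 + 0.026838) = 0.2675 km
T6: √((0.0008·111.32)² + (-0.0216·102.39)²) = √(0.007931 + 4.891281) = 2.2134 km
T7: √((0.0184·111.32)² + (-0.0099·102.39)²) = √(4.195484 + 1.027509) = 2.2854 km
T8: √((-0.0152·111.32)² + (0.0229·102.39)²) = √(2.863081 + 5.497763) = 2.8915 km
T9: √((-0.0153·111.32)² + (0.0164·102.39)²) = √(2.900877 + 2.819699) = 2.3918 km
T10: √((0.0144·111.32)² + (-0.0106·102.39)²) = √(2.569635 + 1.177950) = 1.9359 km
T11: √((0.0257·111.32)² + (0.0206·102.39)²) = √(8.184886 + 4.448868) = 3.5544 km
T12: √((0.0106·111.32)² + (0.0085·102.39)²) = √(1.392381 + 0.757448) = 1.4662 km
T13: √((0.0017·111.32)² + (-0.0174·102.39)²) = √(0.035813 + 3.174049) = 1.7916 km
T14: √((-0.0175·111.32)² + (0.0169·102.39)²) = √(3.795094 + 2.994253) = 2.6056 km
T15: √((-0.0160·111.32)² + (-0.0073·102.39)²) = √(3.172388 + 0.558677) = 1.9316 km
T16: √((0.0149·111.32)² + (-0.0203·102.39)²) = √(2.751180 + 4.320233) = 2.6592 km
T17: √((0.0095·111.32)² + (-0.0130·102.39)²) = √(1.118391 + 1.771747) = 1.7000 km
Sorted: T5 (0.2675 km) < T12 (1.4662 km) < T17 (1.7000 km) < T13 (1.7916 km) < …

T5, T12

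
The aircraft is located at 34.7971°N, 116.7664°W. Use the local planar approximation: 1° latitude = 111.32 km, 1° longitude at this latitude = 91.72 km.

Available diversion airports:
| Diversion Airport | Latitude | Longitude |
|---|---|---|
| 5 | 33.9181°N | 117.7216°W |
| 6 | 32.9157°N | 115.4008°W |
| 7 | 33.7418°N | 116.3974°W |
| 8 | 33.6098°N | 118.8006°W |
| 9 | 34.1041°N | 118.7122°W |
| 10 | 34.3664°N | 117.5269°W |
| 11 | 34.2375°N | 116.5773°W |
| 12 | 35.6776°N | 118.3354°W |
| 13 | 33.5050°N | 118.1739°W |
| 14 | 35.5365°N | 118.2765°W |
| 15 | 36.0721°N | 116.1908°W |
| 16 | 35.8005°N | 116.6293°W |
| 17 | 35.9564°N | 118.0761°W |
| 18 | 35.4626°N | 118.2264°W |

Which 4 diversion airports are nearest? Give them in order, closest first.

Distances from 34.7971°N, 116.7664°W:
5: 131.3406 km
6: 244.0334 km
7: 122.2541 km
8: 228.6479 km
9: 194.4284 km
10: 84.6420 km
11: 64.6641 km
12: 174.1180 km
13: 193.2737 km
14: 161.1178 km
15: 151.4338 km
16: 112.4041 km
17: 176.3092 km
18: 153.0378 km
Sorted: 11 (64.6641 km) < 10 (84.6420 km) < 16 (112.4041 km) < 7 (122.2541 km) < 5 (131.3406 km) < 15 (151.4338 km) < …

11, 10, 16, 7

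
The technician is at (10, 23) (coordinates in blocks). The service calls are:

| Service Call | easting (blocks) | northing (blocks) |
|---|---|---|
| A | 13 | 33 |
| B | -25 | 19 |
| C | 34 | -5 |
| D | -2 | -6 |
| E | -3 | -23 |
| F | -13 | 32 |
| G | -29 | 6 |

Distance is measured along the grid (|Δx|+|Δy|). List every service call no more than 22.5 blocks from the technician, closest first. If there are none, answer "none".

Distances from (10, 23):
A: 13 blocks
B: 39 blocks
C: 52 blocks
D: 41 blocks
E: 59 blocks
F: 32 blocks
G: 56 blocks
Threshold 22.5 blocks: A (13 blocks) is within range.

A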